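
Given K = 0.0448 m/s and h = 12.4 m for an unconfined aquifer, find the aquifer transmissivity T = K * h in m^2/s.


Transmissivity is defined as T = K * h.
T = 0.0448 * 12.4
  = 0.5555 m^2/s.

0.5555


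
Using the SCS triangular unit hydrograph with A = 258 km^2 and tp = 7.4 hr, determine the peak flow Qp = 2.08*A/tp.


SCS formula: Qp = 2.08 * A / tp.
Qp = 2.08 * 258 / 7.4
   = 536.64 / 7.4
   = 72.52 m^3/s per cm.

72.52


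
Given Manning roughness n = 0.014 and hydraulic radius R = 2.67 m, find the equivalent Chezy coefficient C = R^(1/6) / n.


The Chezy coefficient relates to Manning's n through C = R^(1/6) / n.
R^(1/6) = 2.67^(1/6) = 1.177837.
C = 1.177837 / 0.014 = 84.13 m^(1/2)/s.

84.13


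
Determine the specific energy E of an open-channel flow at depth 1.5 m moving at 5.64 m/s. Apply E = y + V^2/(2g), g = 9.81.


Specific energy E = y + V^2/(2g).
Velocity head = V^2/(2g) = 5.64^2 / (2*9.81) = 31.8096 / 19.62 = 1.6213 m.
E = 1.5 + 1.6213 = 3.1213 m.

3.1213


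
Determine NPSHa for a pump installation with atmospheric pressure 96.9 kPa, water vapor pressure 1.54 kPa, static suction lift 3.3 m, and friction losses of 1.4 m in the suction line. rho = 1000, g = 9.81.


NPSHa = p_atm/(rho*g) - z_s - hf_s - p_vap/(rho*g).
p_atm/(rho*g) = 96.9*1000 / (1000*9.81) = 9.878 m.
p_vap/(rho*g) = 1.54*1000 / (1000*9.81) = 0.157 m.
NPSHa = 9.878 - 3.3 - 1.4 - 0.157
      = 5.02 m.

5.02


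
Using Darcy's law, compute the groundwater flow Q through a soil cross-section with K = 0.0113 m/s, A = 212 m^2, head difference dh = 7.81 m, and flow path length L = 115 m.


Darcy's law: Q = K * A * i, where i = dh/L.
Hydraulic gradient i = 7.81 / 115 = 0.067913.
Q = 0.0113 * 212 * 0.067913
  = 0.1627 m^3/s.

0.1627


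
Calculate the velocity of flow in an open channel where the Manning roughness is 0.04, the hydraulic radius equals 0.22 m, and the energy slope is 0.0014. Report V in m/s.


Manning's equation gives V = (1/n) * R^(2/3) * S^(1/2).
First, compute R^(2/3) = 0.22^(2/3) = 0.3644.
Next, S^(1/2) = 0.0014^(1/2) = 0.037417.
Then 1/n = 1/0.04 = 25.0.
V = 25.0 * 0.3644 * 0.037417 = 0.3409 m/s.

0.3409


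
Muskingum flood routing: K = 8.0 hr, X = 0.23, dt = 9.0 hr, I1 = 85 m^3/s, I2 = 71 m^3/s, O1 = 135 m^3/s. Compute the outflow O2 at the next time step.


Muskingum coefficients:
denom = 2*K*(1-X) + dt = 2*8.0*(1-0.23) + 9.0 = 21.32.
C0 = (dt - 2*K*X)/denom = (9.0 - 2*8.0*0.23)/21.32 = 0.2495.
C1 = (dt + 2*K*X)/denom = (9.0 + 2*8.0*0.23)/21.32 = 0.5947.
C2 = (2*K*(1-X) - dt)/denom = 0.1557.
O2 = C0*I2 + C1*I1 + C2*O1
   = 0.2495*71 + 0.5947*85 + 0.1557*135
   = 89.29 m^3/s.

89.29


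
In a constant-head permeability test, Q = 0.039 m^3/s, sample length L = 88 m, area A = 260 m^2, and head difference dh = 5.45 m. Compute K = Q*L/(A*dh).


From K = Q*L / (A*dh):
Numerator: Q*L = 0.039 * 88 = 3.432.
Denominator: A*dh = 260 * 5.45 = 1417.0.
K = 3.432 / 1417.0 = 0.002422 m/s.

0.002422


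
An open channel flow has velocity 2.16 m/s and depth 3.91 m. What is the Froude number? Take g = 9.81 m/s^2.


The Froude number is defined as Fr = V / sqrt(g*y).
g*y = 9.81 * 3.91 = 38.3571.
sqrt(g*y) = sqrt(38.3571) = 6.1933.
Fr = 2.16 / 6.1933 = 0.3488.

0.3488


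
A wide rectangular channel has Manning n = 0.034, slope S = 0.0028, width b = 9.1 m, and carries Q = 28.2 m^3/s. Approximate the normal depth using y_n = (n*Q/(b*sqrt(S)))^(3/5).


We use the wide-channel approximation y_n = (n*Q/(b*sqrt(S)))^(3/5).
sqrt(S) = sqrt(0.0028) = 0.052915.
Numerator: n*Q = 0.034 * 28.2 = 0.9588.
Denominator: b*sqrt(S) = 9.1 * 0.052915 = 0.481526.
arg = 1.9912.
y_n = 1.9912^(3/5) = 1.5117 m.

1.5117


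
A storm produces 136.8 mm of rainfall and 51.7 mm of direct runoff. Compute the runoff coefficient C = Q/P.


The runoff coefficient C = runoff depth / rainfall depth.
C = 51.7 / 136.8
  = 0.3779.

0.3779


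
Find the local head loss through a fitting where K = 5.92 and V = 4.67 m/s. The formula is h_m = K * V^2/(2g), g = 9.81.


Minor loss formula: h_m = K * V^2/(2g).
V^2 = 4.67^2 = 21.8089.
V^2/(2g) = 21.8089 / 19.62 = 1.1116 m.
h_m = 5.92 * 1.1116 = 6.5805 m.

6.5805


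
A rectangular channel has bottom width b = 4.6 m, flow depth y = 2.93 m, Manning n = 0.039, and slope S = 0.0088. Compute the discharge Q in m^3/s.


For a rectangular channel, the cross-sectional area A = b * y = 4.6 * 2.93 = 13.48 m^2.
The wetted perimeter P = b + 2y = 4.6 + 2*2.93 = 10.46 m.
Hydraulic radius R = A/P = 13.48/10.46 = 1.2885 m.
Velocity V = (1/n)*R^(2/3)*S^(1/2) = (1/0.039)*1.2885^(2/3)*0.0088^(1/2) = 2.8482 m/s.
Discharge Q = A * V = 13.48 * 2.8482 = 38.388 m^3/s.

38.388


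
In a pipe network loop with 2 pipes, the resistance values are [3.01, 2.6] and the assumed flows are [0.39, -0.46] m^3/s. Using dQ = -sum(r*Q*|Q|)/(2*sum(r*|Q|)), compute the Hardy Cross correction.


Numerator terms (r*Q*|Q|): 3.01*0.39*|0.39| = 0.4578; 2.6*-0.46*|-0.46| = -0.5502.
Sum of numerator = -0.0923.
Denominator terms (r*|Q|): 3.01*|0.39| = 1.1739; 2.6*|-0.46| = 1.196.
2 * sum of denominator = 2 * 2.3699 = 4.7398.
dQ = --0.0923 / 4.7398 = 0.0195 m^3/s.

0.0195


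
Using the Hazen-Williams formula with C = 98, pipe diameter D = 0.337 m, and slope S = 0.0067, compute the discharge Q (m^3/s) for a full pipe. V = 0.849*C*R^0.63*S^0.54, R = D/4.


For a full circular pipe, R = D/4 = 0.337/4 = 0.0843 m.
V = 0.849 * 98 * 0.0843^0.63 * 0.0067^0.54
  = 0.849 * 98 * 0.210431 * 0.067001
  = 1.1731 m/s.
Pipe area A = pi*D^2/4 = pi*0.337^2/4 = 0.0892 m^2.
Q = A * V = 0.0892 * 1.1731 = 0.1046 m^3/s.

0.1046


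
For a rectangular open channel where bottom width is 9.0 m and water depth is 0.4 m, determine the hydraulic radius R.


For a rectangular section:
Flow area A = b * y = 9.0 * 0.4 = 3.6 m^2.
Wetted perimeter P = b + 2y = 9.0 + 2*0.4 = 9.8 m.
Hydraulic radius R = A/P = 3.6 / 9.8 = 0.3673 m.

0.3673


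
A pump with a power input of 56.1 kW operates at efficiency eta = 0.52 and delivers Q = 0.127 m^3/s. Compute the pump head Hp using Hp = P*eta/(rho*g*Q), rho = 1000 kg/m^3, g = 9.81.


Pump head formula: Hp = P * eta / (rho * g * Q).
Numerator: P * eta = 56.1 * 1000 * 0.52 = 29172.0 W.
Denominator: rho * g * Q = 1000 * 9.81 * 0.127 = 1245.87.
Hp = 29172.0 / 1245.87 = 23.41 m.

23.41


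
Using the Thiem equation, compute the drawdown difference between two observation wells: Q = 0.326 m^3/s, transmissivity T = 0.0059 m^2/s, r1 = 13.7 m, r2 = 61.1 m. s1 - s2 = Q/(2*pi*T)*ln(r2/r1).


Thiem equation: s1 - s2 = Q/(2*pi*T) * ln(r2/r1).
ln(r2/r1) = ln(61.1/13.7) = 1.4951.
Q/(2*pi*T) = 0.326 / (2*pi*0.0059) = 0.326 / 0.0371 = 8.794.
s1 - s2 = 8.794 * 1.4951 = 13.148 m.

13.148


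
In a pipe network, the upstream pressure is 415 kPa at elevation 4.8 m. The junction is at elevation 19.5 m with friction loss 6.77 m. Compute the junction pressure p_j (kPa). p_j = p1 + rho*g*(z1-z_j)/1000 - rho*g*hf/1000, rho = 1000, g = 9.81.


Junction pressure: p_j = p1 + rho*g*(z1 - z_j)/1000 - rho*g*hf/1000.
Elevation term = 1000*9.81*(4.8 - 19.5)/1000 = -144.207 kPa.
Friction term = 1000*9.81*6.77/1000 = 66.414 kPa.
p_j = 415 + -144.207 - 66.414 = 204.38 kPa.

204.38


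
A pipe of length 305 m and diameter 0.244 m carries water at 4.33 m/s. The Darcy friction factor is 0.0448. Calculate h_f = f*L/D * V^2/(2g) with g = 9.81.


Darcy-Weisbach equation: h_f = f * (L/D) * V^2/(2g).
f * L/D = 0.0448 * 305/0.244 = 56.0.
V^2/(2g) = 4.33^2 / (2*9.81) = 18.7489 / 19.62 = 0.9556 m.
h_f = 56.0 * 0.9556 = 53.514 m.

53.514


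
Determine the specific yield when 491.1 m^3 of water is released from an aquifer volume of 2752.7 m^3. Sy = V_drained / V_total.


Specific yield Sy = Volume drained / Total volume.
Sy = 491.1 / 2752.7
   = 0.1784.

0.1784


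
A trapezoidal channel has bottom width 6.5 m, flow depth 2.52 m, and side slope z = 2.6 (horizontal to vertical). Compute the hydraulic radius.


For a trapezoidal section with side slope z:
A = (b + z*y)*y = (6.5 + 2.6*2.52)*2.52 = 32.891 m^2.
P = b + 2*y*sqrt(1 + z^2) = 6.5 + 2*2.52*sqrt(1 + 2.6^2) = 20.54 m.
R = A/P = 32.891 / 20.54 = 1.6013 m.

1.6013


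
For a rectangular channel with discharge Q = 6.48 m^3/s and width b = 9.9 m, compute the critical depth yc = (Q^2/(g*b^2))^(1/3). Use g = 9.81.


Using yc = (Q^2 / (g * b^2))^(1/3):
Q^2 = 6.48^2 = 41.99.
g * b^2 = 9.81 * 9.9^2 = 9.81 * 98.01 = 961.48.
Q^2 / (g*b^2) = 41.99 / 961.48 = 0.0437.
yc = 0.0437^(1/3) = 0.3522 m.

0.3522


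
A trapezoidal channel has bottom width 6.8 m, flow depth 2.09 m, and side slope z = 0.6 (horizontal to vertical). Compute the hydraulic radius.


For a trapezoidal section with side slope z:
A = (b + z*y)*y = (6.8 + 0.6*2.09)*2.09 = 16.833 m^2.
P = b + 2*y*sqrt(1 + z^2) = 6.8 + 2*2.09*sqrt(1 + 0.6^2) = 11.675 m.
R = A/P = 16.833 / 11.675 = 1.4418 m.

1.4418


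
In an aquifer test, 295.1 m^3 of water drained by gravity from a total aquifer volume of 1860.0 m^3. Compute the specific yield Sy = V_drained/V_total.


Specific yield Sy = Volume drained / Total volume.
Sy = 295.1 / 1860.0
   = 0.1587.

0.1587


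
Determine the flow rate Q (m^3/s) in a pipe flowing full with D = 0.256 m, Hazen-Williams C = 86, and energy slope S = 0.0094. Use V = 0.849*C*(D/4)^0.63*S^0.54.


For a full circular pipe, R = D/4 = 0.256/4 = 0.064 m.
V = 0.849 * 86 * 0.064^0.63 * 0.0094^0.54
  = 0.849 * 86 * 0.176967 * 0.080443
  = 1.0394 m/s.
Pipe area A = pi*D^2/4 = pi*0.256^2/4 = 0.0515 m^2.
Q = A * V = 0.0515 * 1.0394 = 0.0535 m^3/s.

0.0535


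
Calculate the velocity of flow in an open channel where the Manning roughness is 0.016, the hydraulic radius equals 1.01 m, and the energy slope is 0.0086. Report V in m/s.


Manning's equation gives V = (1/n) * R^(2/3) * S^(1/2).
First, compute R^(2/3) = 1.01^(2/3) = 1.0067.
Next, S^(1/2) = 0.0086^(1/2) = 0.092736.
Then 1/n = 1/0.016 = 62.5.
V = 62.5 * 1.0067 * 0.092736 = 5.8346 m/s.

5.8346


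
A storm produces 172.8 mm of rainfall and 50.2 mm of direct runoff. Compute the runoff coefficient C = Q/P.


The runoff coefficient C = runoff depth / rainfall depth.
C = 50.2 / 172.8
  = 0.2905.

0.2905


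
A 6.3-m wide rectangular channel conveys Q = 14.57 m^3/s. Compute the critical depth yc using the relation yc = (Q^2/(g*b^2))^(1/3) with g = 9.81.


Using yc = (Q^2 / (g * b^2))^(1/3):
Q^2 = 14.57^2 = 212.28.
g * b^2 = 9.81 * 6.3^2 = 9.81 * 39.69 = 389.36.
Q^2 / (g*b^2) = 212.28 / 389.36 = 0.5452.
yc = 0.5452^(1/3) = 0.8169 m.

0.8169


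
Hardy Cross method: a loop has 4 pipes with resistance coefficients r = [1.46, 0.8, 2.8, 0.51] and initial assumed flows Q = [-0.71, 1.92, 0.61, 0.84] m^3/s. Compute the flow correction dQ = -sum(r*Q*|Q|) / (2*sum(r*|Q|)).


Numerator terms (r*Q*|Q|): 1.46*-0.71*|-0.71| = -0.736; 0.8*1.92*|1.92| = 2.9491; 2.8*0.61*|0.61| = 1.0419; 0.51*0.84*|0.84| = 0.3599.
Sum of numerator = 3.6149.
Denominator terms (r*|Q|): 1.46*|-0.71| = 1.0366; 0.8*|1.92| = 1.536; 2.8*|0.61| = 1.708; 0.51*|0.84| = 0.4284.
2 * sum of denominator = 2 * 4.709 = 9.418.
dQ = -3.6149 / 9.418 = -0.3838 m^3/s.

-0.3838


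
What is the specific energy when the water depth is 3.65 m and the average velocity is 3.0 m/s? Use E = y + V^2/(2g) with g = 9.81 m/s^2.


Specific energy E = y + V^2/(2g).
Velocity head = V^2/(2g) = 3.0^2 / (2*9.81) = 9.0 / 19.62 = 0.4587 m.
E = 3.65 + 0.4587 = 4.1087 m.

4.1087


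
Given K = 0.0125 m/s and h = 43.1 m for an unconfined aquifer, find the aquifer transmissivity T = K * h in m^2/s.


Transmissivity is defined as T = K * h.
T = 0.0125 * 43.1
  = 0.5388 m^2/s.

0.5388


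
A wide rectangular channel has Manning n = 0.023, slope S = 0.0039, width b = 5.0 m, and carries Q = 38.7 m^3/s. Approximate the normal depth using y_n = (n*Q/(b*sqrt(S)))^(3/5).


We use the wide-channel approximation y_n = (n*Q/(b*sqrt(S)))^(3/5).
sqrt(S) = sqrt(0.0039) = 0.06245.
Numerator: n*Q = 0.023 * 38.7 = 0.8901.
Denominator: b*sqrt(S) = 5.0 * 0.06245 = 0.31225.
arg = 2.8506.
y_n = 2.8506^(3/5) = 1.8748 m.

1.8748


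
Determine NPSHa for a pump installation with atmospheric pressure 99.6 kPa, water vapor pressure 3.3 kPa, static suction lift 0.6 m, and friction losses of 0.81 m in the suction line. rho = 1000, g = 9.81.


NPSHa = p_atm/(rho*g) - z_s - hf_s - p_vap/(rho*g).
p_atm/(rho*g) = 99.6*1000 / (1000*9.81) = 10.153 m.
p_vap/(rho*g) = 3.3*1000 / (1000*9.81) = 0.336 m.
NPSHa = 10.153 - 0.6 - 0.81 - 0.336
      = 8.41 m.

8.41


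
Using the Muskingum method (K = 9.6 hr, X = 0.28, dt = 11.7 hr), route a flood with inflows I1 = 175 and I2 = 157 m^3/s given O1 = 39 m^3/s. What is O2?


Muskingum coefficients:
denom = 2*K*(1-X) + dt = 2*9.6*(1-0.28) + 11.7 = 25.524.
C0 = (dt - 2*K*X)/denom = (11.7 - 2*9.6*0.28)/25.524 = 0.2478.
C1 = (dt + 2*K*X)/denom = (11.7 + 2*9.6*0.28)/25.524 = 0.669.
C2 = (2*K*(1-X) - dt)/denom = 0.0832.
O2 = C0*I2 + C1*I1 + C2*O1
   = 0.2478*157 + 0.669*175 + 0.0832*39
   = 159.22 m^3/s.

159.22


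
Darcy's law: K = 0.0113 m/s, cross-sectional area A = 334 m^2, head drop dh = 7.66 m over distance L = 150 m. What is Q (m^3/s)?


Darcy's law: Q = K * A * i, where i = dh/L.
Hydraulic gradient i = 7.66 / 150 = 0.051067.
Q = 0.0113 * 334 * 0.051067
  = 0.1927 m^3/s.

0.1927


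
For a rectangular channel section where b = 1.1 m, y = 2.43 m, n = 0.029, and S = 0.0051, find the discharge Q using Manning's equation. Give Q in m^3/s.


For a rectangular channel, the cross-sectional area A = b * y = 1.1 * 2.43 = 2.67 m^2.
The wetted perimeter P = b + 2y = 1.1 + 2*2.43 = 5.96 m.
Hydraulic radius R = A/P = 2.67/5.96 = 0.4485 m.
Velocity V = (1/n)*R^(2/3)*S^(1/2) = (1/0.029)*0.4485^(2/3)*0.0051^(1/2) = 1.4429 m/s.
Discharge Q = A * V = 2.67 * 1.4429 = 3.857 m^3/s.

3.857


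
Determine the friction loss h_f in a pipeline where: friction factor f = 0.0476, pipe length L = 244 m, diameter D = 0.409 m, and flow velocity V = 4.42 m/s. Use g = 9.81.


Darcy-Weisbach equation: h_f = f * (L/D) * V^2/(2g).
f * L/D = 0.0476 * 244/0.409 = 28.3971.
V^2/(2g) = 4.42^2 / (2*9.81) = 19.5364 / 19.62 = 0.9957 m.
h_f = 28.3971 * 0.9957 = 28.276 m.

28.276


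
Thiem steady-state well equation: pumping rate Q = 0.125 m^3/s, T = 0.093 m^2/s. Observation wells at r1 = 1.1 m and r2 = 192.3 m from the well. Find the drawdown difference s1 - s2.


Thiem equation: s1 - s2 = Q/(2*pi*T) * ln(r2/r1).
ln(r2/r1) = ln(192.3/1.1) = 5.1637.
Q/(2*pi*T) = 0.125 / (2*pi*0.093) = 0.125 / 0.5843 = 0.2139.
s1 - s2 = 0.2139 * 5.1637 = 1.1046 m.

1.1046


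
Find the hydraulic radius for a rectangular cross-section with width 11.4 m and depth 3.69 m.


For a rectangular section:
Flow area A = b * y = 11.4 * 3.69 = 42.07 m^2.
Wetted perimeter P = b + 2y = 11.4 + 2*3.69 = 18.78 m.
Hydraulic radius R = A/P = 42.07 / 18.78 = 2.2399 m.

2.2399


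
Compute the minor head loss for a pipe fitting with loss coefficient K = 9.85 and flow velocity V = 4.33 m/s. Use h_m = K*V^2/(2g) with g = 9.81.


Minor loss formula: h_m = K * V^2/(2g).
V^2 = 4.33^2 = 18.7489.
V^2/(2g) = 18.7489 / 19.62 = 0.9556 m.
h_m = 9.85 * 0.9556 = 9.4127 m.

9.4127


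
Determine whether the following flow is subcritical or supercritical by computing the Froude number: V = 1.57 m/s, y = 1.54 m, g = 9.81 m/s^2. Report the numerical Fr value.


The Froude number is defined as Fr = V / sqrt(g*y).
g*y = 9.81 * 1.54 = 15.1074.
sqrt(g*y) = sqrt(15.1074) = 3.8868.
Fr = 1.57 / 3.8868 = 0.4039.
Since Fr < 1, the flow is subcritical.

0.4039


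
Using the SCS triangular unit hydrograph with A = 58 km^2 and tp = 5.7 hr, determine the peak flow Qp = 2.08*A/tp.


SCS formula: Qp = 2.08 * A / tp.
Qp = 2.08 * 58 / 5.7
   = 120.64 / 5.7
   = 21.16 m^3/s per cm.

21.16


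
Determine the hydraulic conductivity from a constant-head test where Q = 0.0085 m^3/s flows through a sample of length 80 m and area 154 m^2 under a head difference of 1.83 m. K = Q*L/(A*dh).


From K = Q*L / (A*dh):
Numerator: Q*L = 0.0085 * 80 = 0.68.
Denominator: A*dh = 154 * 1.83 = 281.82.
K = 0.68 / 281.82 = 0.002413 m/s.

0.002413


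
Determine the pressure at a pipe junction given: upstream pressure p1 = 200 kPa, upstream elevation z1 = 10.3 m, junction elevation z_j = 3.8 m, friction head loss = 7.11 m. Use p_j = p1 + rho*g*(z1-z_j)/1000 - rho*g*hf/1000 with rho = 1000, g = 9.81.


Junction pressure: p_j = p1 + rho*g*(z1 - z_j)/1000 - rho*g*hf/1000.
Elevation term = 1000*9.81*(10.3 - 3.8)/1000 = 63.765 kPa.
Friction term = 1000*9.81*7.11/1000 = 69.749 kPa.
p_j = 200 + 63.765 - 69.749 = 194.02 kPa.

194.02


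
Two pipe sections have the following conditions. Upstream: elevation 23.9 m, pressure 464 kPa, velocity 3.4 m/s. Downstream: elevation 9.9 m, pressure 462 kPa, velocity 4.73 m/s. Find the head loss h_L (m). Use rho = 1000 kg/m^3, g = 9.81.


Total head at each section: H = z + p/(rho*g) + V^2/(2g).
H1 = 23.9 + 464*1000/(1000*9.81) + 3.4^2/(2*9.81)
   = 23.9 + 47.299 + 0.5892
   = 71.788 m.
H2 = 9.9 + 462*1000/(1000*9.81) + 4.73^2/(2*9.81)
   = 9.9 + 47.095 + 1.1403
   = 58.135 m.
h_L = H1 - H2 = 71.788 - 58.135 = 13.653 m.

13.653


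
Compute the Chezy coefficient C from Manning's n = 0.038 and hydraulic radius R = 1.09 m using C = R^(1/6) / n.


The Chezy coefficient relates to Manning's n through C = R^(1/6) / n.
R^(1/6) = 1.09^(1/6) = 1.014467.
C = 1.014467 / 0.038 = 26.7 m^(1/2)/s.

26.7


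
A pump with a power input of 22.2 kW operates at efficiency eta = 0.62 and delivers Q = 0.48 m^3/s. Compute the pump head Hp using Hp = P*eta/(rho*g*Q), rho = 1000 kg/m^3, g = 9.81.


Pump head formula: Hp = P * eta / (rho * g * Q).
Numerator: P * eta = 22.2 * 1000 * 0.62 = 13764.0 W.
Denominator: rho * g * Q = 1000 * 9.81 * 0.48 = 4708.8.
Hp = 13764.0 / 4708.8 = 2.92 m.

2.92


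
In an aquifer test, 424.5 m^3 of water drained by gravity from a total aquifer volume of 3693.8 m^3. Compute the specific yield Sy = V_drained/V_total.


Specific yield Sy = Volume drained / Total volume.
Sy = 424.5 / 3693.8
   = 0.1149.

0.1149


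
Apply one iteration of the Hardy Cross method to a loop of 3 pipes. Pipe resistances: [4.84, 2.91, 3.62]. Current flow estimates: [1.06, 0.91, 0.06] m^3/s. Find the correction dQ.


Numerator terms (r*Q*|Q|): 4.84*1.06*|1.06| = 5.4382; 2.91*0.91*|0.91| = 2.4098; 3.62*0.06*|0.06| = 0.013.
Sum of numerator = 7.861.
Denominator terms (r*|Q|): 4.84*|1.06| = 5.1304; 2.91*|0.91| = 2.6481; 3.62*|0.06| = 0.2172.
2 * sum of denominator = 2 * 7.9957 = 15.9914.
dQ = -7.861 / 15.9914 = -0.4916 m^3/s.

-0.4916


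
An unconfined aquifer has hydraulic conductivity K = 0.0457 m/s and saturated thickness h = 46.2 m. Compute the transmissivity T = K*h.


Transmissivity is defined as T = K * h.
T = 0.0457 * 46.2
  = 2.1113 m^2/s.

2.1113


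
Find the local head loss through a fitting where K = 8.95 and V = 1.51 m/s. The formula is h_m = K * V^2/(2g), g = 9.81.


Minor loss formula: h_m = K * V^2/(2g).
V^2 = 1.51^2 = 2.2801.
V^2/(2g) = 2.2801 / 19.62 = 0.1162 m.
h_m = 8.95 * 0.1162 = 1.0401 m.

1.0401


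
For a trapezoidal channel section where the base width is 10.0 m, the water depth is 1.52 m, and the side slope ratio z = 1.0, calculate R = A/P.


For a trapezoidal section with side slope z:
A = (b + z*y)*y = (10.0 + 1.0*1.52)*1.52 = 17.51 m^2.
P = b + 2*y*sqrt(1 + z^2) = 10.0 + 2*1.52*sqrt(1 + 1.0^2) = 14.299 m.
R = A/P = 17.51 / 14.299 = 1.2246 m.

1.2246


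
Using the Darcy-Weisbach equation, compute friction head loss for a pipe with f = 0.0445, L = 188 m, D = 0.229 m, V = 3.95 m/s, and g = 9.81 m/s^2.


Darcy-Weisbach equation: h_f = f * (L/D) * V^2/(2g).
f * L/D = 0.0445 * 188/0.229 = 36.5328.
V^2/(2g) = 3.95^2 / (2*9.81) = 15.6025 / 19.62 = 0.7952 m.
h_f = 36.5328 * 0.7952 = 29.052 m.

29.052


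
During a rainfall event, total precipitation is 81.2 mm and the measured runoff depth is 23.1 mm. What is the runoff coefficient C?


The runoff coefficient C = runoff depth / rainfall depth.
C = 23.1 / 81.2
  = 0.2845.

0.2845


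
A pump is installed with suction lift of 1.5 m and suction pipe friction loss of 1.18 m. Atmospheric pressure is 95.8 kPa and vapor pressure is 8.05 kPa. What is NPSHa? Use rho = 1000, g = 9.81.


NPSHa = p_atm/(rho*g) - z_s - hf_s - p_vap/(rho*g).
p_atm/(rho*g) = 95.8*1000 / (1000*9.81) = 9.766 m.
p_vap/(rho*g) = 8.05*1000 / (1000*9.81) = 0.821 m.
NPSHa = 9.766 - 1.5 - 1.18 - 0.821
      = 6.26 m.

6.26


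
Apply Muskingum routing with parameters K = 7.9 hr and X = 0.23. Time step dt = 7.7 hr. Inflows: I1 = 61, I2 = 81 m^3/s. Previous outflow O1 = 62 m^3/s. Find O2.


Muskingum coefficients:
denom = 2*K*(1-X) + dt = 2*7.9*(1-0.23) + 7.7 = 19.866.
C0 = (dt - 2*K*X)/denom = (7.7 - 2*7.9*0.23)/19.866 = 0.2047.
C1 = (dt + 2*K*X)/denom = (7.7 + 2*7.9*0.23)/19.866 = 0.5705.
C2 = (2*K*(1-X) - dt)/denom = 0.2248.
O2 = C0*I2 + C1*I1 + C2*O1
   = 0.2047*81 + 0.5705*61 + 0.2248*62
   = 65.32 m^3/s.

65.32


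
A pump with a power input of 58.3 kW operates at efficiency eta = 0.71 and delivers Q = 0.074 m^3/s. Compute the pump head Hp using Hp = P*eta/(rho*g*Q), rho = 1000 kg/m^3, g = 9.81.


Pump head formula: Hp = P * eta / (rho * g * Q).
Numerator: P * eta = 58.3 * 1000 * 0.71 = 41393.0 W.
Denominator: rho * g * Q = 1000 * 9.81 * 0.074 = 725.94.
Hp = 41393.0 / 725.94 = 57.02 m.

57.02


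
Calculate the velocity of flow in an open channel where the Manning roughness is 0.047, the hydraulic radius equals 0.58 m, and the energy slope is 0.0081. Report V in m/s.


Manning's equation gives V = (1/n) * R^(2/3) * S^(1/2).
First, compute R^(2/3) = 0.58^(2/3) = 0.6955.
Next, S^(1/2) = 0.0081^(1/2) = 0.09.
Then 1/n = 1/0.047 = 21.28.
V = 21.28 * 0.6955 * 0.09 = 1.3318 m/s.

1.3318


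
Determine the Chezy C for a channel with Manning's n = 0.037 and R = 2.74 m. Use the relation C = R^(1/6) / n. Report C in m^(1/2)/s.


The Chezy coefficient relates to Manning's n through C = R^(1/6) / n.
R^(1/6) = 2.74^(1/6) = 1.182928.
C = 1.182928 / 0.037 = 31.97 m^(1/2)/s.

31.97


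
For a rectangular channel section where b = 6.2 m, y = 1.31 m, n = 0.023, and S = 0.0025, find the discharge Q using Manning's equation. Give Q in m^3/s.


For a rectangular channel, the cross-sectional area A = b * y = 6.2 * 1.31 = 8.12 m^2.
The wetted perimeter P = b + 2y = 6.2 + 2*1.31 = 8.82 m.
Hydraulic radius R = A/P = 8.12/8.82 = 0.9209 m.
Velocity V = (1/n)*R^(2/3)*S^(1/2) = (1/0.023)*0.9209^(2/3)*0.0025^(1/2) = 2.0577 m/s.
Discharge Q = A * V = 8.12 * 2.0577 = 16.712 m^3/s.

16.712


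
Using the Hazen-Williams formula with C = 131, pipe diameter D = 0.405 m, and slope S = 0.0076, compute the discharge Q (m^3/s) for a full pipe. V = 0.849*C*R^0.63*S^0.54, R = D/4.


For a full circular pipe, R = D/4 = 0.405/4 = 0.1013 m.
V = 0.849 * 131 * 0.1013^0.63 * 0.0076^0.54
  = 0.849 * 131 * 0.236265 * 0.07172
  = 1.8846 m/s.
Pipe area A = pi*D^2/4 = pi*0.405^2/4 = 0.1288 m^2.
Q = A * V = 0.1288 * 1.8846 = 0.2428 m^3/s.

0.2428


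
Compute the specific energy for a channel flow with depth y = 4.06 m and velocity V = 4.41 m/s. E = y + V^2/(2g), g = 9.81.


Specific energy E = y + V^2/(2g).
Velocity head = V^2/(2g) = 4.41^2 / (2*9.81) = 19.4481 / 19.62 = 0.9912 m.
E = 4.06 + 0.9912 = 5.0512 m.

5.0512


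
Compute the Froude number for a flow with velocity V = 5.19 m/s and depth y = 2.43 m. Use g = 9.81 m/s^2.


The Froude number is defined as Fr = V / sqrt(g*y).
g*y = 9.81 * 2.43 = 23.8383.
sqrt(g*y) = sqrt(23.8383) = 4.8824.
Fr = 5.19 / 4.8824 = 1.063.

1.063


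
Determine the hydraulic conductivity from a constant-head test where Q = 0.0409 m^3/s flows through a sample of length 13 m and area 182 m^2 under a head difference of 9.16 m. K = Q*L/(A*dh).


From K = Q*L / (A*dh):
Numerator: Q*L = 0.0409 * 13 = 0.5317.
Denominator: A*dh = 182 * 9.16 = 1667.12.
K = 0.5317 / 1667.12 = 0.000319 m/s.

0.000319


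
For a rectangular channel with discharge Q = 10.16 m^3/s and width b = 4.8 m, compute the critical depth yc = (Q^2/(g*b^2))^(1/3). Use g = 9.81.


Using yc = (Q^2 / (g * b^2))^(1/3):
Q^2 = 10.16^2 = 103.23.
g * b^2 = 9.81 * 4.8^2 = 9.81 * 23.04 = 226.02.
Q^2 / (g*b^2) = 103.23 / 226.02 = 0.4567.
yc = 0.4567^(1/3) = 0.7701 m.

0.7701


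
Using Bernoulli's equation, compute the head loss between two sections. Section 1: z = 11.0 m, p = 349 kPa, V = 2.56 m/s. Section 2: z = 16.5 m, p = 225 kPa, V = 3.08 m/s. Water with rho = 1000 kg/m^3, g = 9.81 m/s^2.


Total head at each section: H = z + p/(rho*g) + V^2/(2g).
H1 = 11.0 + 349*1000/(1000*9.81) + 2.56^2/(2*9.81)
   = 11.0 + 35.576 + 0.334
   = 46.91 m.
H2 = 16.5 + 225*1000/(1000*9.81) + 3.08^2/(2*9.81)
   = 16.5 + 22.936 + 0.4835
   = 39.919 m.
h_L = H1 - H2 = 46.91 - 39.919 = 6.991 m.

6.991


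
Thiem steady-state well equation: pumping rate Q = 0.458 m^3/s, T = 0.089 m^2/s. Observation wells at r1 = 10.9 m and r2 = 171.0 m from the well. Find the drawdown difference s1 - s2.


Thiem equation: s1 - s2 = Q/(2*pi*T) * ln(r2/r1).
ln(r2/r1) = ln(171.0/10.9) = 2.7529.
Q/(2*pi*T) = 0.458 / (2*pi*0.089) = 0.458 / 0.5592 = 0.819.
s1 - s2 = 0.819 * 2.7529 = 2.2547 m.

2.2547


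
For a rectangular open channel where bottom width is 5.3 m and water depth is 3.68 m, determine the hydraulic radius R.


For a rectangular section:
Flow area A = b * y = 5.3 * 3.68 = 19.5 m^2.
Wetted perimeter P = b + 2y = 5.3 + 2*3.68 = 12.66 m.
Hydraulic radius R = A/P = 19.5 / 12.66 = 1.5406 m.

1.5406


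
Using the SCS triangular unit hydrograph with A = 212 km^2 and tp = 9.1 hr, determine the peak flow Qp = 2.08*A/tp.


SCS formula: Qp = 2.08 * A / tp.
Qp = 2.08 * 212 / 9.1
   = 440.96 / 9.1
   = 48.46 m^3/s per cm.

48.46


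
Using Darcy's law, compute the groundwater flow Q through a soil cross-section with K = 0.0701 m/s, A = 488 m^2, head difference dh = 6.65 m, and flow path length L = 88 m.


Darcy's law: Q = K * A * i, where i = dh/L.
Hydraulic gradient i = 6.65 / 88 = 0.075568.
Q = 0.0701 * 488 * 0.075568
  = 2.5851 m^3/s.

2.5851


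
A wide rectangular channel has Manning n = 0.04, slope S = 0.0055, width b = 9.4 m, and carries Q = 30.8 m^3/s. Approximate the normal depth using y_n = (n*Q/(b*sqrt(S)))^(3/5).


We use the wide-channel approximation y_n = (n*Q/(b*sqrt(S)))^(3/5).
sqrt(S) = sqrt(0.0055) = 0.074162.
Numerator: n*Q = 0.04 * 30.8 = 1.232.
Denominator: b*sqrt(S) = 9.4 * 0.074162 = 0.697123.
arg = 1.7673.
y_n = 1.7673^(3/5) = 1.4073 m.

1.4073


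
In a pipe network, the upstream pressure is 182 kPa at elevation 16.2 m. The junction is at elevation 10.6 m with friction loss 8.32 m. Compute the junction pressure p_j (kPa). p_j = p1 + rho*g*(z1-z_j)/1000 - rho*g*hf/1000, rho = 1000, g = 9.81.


Junction pressure: p_j = p1 + rho*g*(z1 - z_j)/1000 - rho*g*hf/1000.
Elevation term = 1000*9.81*(16.2 - 10.6)/1000 = 54.936 kPa.
Friction term = 1000*9.81*8.32/1000 = 81.619 kPa.
p_j = 182 + 54.936 - 81.619 = 155.32 kPa.

155.32


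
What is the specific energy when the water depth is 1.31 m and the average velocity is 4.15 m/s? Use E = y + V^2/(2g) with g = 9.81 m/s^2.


Specific energy E = y + V^2/(2g).
Velocity head = V^2/(2g) = 4.15^2 / (2*9.81) = 17.2225 / 19.62 = 0.8778 m.
E = 1.31 + 0.8778 = 2.1878 m.

2.1878


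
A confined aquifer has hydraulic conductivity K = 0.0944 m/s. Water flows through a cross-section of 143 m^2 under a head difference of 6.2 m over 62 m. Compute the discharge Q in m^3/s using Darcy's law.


Darcy's law: Q = K * A * i, where i = dh/L.
Hydraulic gradient i = 6.2 / 62 = 0.1.
Q = 0.0944 * 143 * 0.1
  = 1.3499 m^3/s.

1.3499


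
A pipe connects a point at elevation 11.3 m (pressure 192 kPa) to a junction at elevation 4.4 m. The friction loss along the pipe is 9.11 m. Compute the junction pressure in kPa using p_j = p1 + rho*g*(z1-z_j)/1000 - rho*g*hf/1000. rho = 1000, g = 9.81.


Junction pressure: p_j = p1 + rho*g*(z1 - z_j)/1000 - rho*g*hf/1000.
Elevation term = 1000*9.81*(11.3 - 4.4)/1000 = 67.689 kPa.
Friction term = 1000*9.81*9.11/1000 = 89.369 kPa.
p_j = 192 + 67.689 - 89.369 = 170.32 kPa.

170.32


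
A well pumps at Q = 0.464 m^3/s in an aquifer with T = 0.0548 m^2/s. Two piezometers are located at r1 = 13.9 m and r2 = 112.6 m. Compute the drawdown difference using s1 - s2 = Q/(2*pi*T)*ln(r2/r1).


Thiem equation: s1 - s2 = Q/(2*pi*T) * ln(r2/r1).
ln(r2/r1) = ln(112.6/13.9) = 2.092.
Q/(2*pi*T) = 0.464 / (2*pi*0.0548) = 0.464 / 0.3443 = 1.3476.
s1 - s2 = 1.3476 * 2.092 = 2.8191 m.

2.8191


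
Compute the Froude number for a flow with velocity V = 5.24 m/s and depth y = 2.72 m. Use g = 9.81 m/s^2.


The Froude number is defined as Fr = V / sqrt(g*y).
g*y = 9.81 * 2.72 = 26.6832.
sqrt(g*y) = sqrt(26.6832) = 5.1656.
Fr = 5.24 / 5.1656 = 1.0144.

1.0144


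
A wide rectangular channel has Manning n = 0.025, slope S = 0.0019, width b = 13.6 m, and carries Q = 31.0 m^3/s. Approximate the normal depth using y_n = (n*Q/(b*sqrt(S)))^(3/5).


We use the wide-channel approximation y_n = (n*Q/(b*sqrt(S)))^(3/5).
sqrt(S) = sqrt(0.0019) = 0.043589.
Numerator: n*Q = 0.025 * 31.0 = 0.775.
Denominator: b*sqrt(S) = 13.6 * 0.043589 = 0.59281.
arg = 1.3073.
y_n = 1.3073^(3/5) = 1.1744 m.

1.1744


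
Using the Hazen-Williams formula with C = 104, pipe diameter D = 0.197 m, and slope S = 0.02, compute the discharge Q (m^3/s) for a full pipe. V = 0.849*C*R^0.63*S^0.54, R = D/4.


For a full circular pipe, R = D/4 = 0.197/4 = 0.0493 m.
V = 0.849 * 104 * 0.0493^0.63 * 0.02^0.54
  = 0.849 * 104 * 0.150043 * 0.120936
  = 1.6022 m/s.
Pipe area A = pi*D^2/4 = pi*0.197^2/4 = 0.0305 m^2.
Q = A * V = 0.0305 * 1.6022 = 0.0488 m^3/s.

0.0488


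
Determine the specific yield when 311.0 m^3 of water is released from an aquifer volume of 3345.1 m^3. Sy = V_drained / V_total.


Specific yield Sy = Volume drained / Total volume.
Sy = 311.0 / 3345.1
   = 0.093.

0.093


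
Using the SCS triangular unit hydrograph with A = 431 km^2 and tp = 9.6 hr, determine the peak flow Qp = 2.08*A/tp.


SCS formula: Qp = 2.08 * A / tp.
Qp = 2.08 * 431 / 9.6
   = 896.48 / 9.6
   = 93.38 m^3/s per cm.

93.38


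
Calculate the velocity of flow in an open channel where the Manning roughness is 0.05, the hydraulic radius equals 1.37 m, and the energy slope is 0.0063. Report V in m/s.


Manning's equation gives V = (1/n) * R^(2/3) * S^(1/2).
First, compute R^(2/3) = 1.37^(2/3) = 1.2335.
Next, S^(1/2) = 0.0063^(1/2) = 0.079373.
Then 1/n = 1/0.05 = 20.0.
V = 20.0 * 1.2335 * 0.079373 = 1.9582 m/s.

1.9582


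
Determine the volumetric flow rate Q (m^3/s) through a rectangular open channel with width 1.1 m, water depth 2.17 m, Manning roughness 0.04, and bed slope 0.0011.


For a rectangular channel, the cross-sectional area A = b * y = 1.1 * 2.17 = 2.39 m^2.
The wetted perimeter P = b + 2y = 1.1 + 2*2.17 = 5.44 m.
Hydraulic radius R = A/P = 2.39/5.44 = 0.4388 m.
Velocity V = (1/n)*R^(2/3)*S^(1/2) = (1/0.04)*0.4388^(2/3)*0.0011^(1/2) = 0.4788 m/s.
Discharge Q = A * V = 2.39 * 0.4788 = 1.143 m^3/s.

1.143


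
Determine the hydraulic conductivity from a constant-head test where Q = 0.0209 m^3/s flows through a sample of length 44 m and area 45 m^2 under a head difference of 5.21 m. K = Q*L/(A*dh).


From K = Q*L / (A*dh):
Numerator: Q*L = 0.0209 * 44 = 0.9196.
Denominator: A*dh = 45 * 5.21 = 234.45.
K = 0.9196 / 234.45 = 0.003922 m/s.

0.003922


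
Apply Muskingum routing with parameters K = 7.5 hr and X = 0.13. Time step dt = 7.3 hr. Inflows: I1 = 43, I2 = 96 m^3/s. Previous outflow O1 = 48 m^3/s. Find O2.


Muskingum coefficients:
denom = 2*K*(1-X) + dt = 2*7.5*(1-0.13) + 7.3 = 20.35.
C0 = (dt - 2*K*X)/denom = (7.3 - 2*7.5*0.13)/20.35 = 0.2629.
C1 = (dt + 2*K*X)/denom = (7.3 + 2*7.5*0.13)/20.35 = 0.4545.
C2 = (2*K*(1-X) - dt)/denom = 0.2826.
O2 = C0*I2 + C1*I1 + C2*O1
   = 0.2629*96 + 0.4545*43 + 0.2826*48
   = 58.35 m^3/s.

58.35


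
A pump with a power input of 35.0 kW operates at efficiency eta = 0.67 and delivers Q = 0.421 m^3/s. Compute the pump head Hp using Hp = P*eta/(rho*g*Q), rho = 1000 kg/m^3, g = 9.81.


Pump head formula: Hp = P * eta / (rho * g * Q).
Numerator: P * eta = 35.0 * 1000 * 0.67 = 23450.0 W.
Denominator: rho * g * Q = 1000 * 9.81 * 0.421 = 4130.01.
Hp = 23450.0 / 4130.01 = 5.68 m.

5.68


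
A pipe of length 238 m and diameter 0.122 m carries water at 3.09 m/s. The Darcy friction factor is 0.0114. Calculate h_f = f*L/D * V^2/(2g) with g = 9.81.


Darcy-Weisbach equation: h_f = f * (L/D) * V^2/(2g).
f * L/D = 0.0114 * 238/0.122 = 22.2393.
V^2/(2g) = 3.09^2 / (2*9.81) = 9.5481 / 19.62 = 0.4867 m.
h_f = 22.2393 * 0.4867 = 10.823 m.

10.823


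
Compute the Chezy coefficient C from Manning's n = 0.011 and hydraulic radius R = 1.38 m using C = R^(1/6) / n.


The Chezy coefficient relates to Manning's n through C = R^(1/6) / n.
R^(1/6) = 1.38^(1/6) = 1.055148.
C = 1.055148 / 0.011 = 95.92 m^(1/2)/s.

95.92


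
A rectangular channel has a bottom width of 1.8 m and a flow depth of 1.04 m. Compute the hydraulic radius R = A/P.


For a rectangular section:
Flow area A = b * y = 1.8 * 1.04 = 1.87 m^2.
Wetted perimeter P = b + 2y = 1.8 + 2*1.04 = 3.88 m.
Hydraulic radius R = A/P = 1.87 / 3.88 = 0.4825 m.

0.4825


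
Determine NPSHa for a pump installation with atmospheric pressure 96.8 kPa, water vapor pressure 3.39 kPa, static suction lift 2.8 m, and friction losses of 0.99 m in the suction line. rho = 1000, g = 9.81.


NPSHa = p_atm/(rho*g) - z_s - hf_s - p_vap/(rho*g).
p_atm/(rho*g) = 96.8*1000 / (1000*9.81) = 9.867 m.
p_vap/(rho*g) = 3.39*1000 / (1000*9.81) = 0.346 m.
NPSHa = 9.867 - 2.8 - 0.99 - 0.346
      = 5.73 m.

5.73


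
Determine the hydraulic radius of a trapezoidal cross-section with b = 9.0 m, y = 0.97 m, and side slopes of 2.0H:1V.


For a trapezoidal section with side slope z:
A = (b + z*y)*y = (9.0 + 2.0*0.97)*0.97 = 10.612 m^2.
P = b + 2*y*sqrt(1 + z^2) = 9.0 + 2*0.97*sqrt(1 + 2.0^2) = 13.338 m.
R = A/P = 10.612 / 13.338 = 0.7956 m.

0.7956


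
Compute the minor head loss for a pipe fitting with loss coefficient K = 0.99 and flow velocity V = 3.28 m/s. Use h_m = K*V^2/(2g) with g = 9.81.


Minor loss formula: h_m = K * V^2/(2g).
V^2 = 3.28^2 = 10.7584.
V^2/(2g) = 10.7584 / 19.62 = 0.5483 m.
h_m = 0.99 * 0.5483 = 0.5429 m.

0.5429


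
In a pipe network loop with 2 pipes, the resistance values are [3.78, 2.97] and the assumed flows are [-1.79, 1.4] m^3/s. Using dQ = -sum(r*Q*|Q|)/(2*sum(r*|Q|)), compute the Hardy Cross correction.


Numerator terms (r*Q*|Q|): 3.78*-1.79*|-1.79| = -12.1115; 2.97*1.4*|1.4| = 5.8212.
Sum of numerator = -6.2903.
Denominator terms (r*|Q|): 3.78*|-1.79| = 6.7662; 2.97*|1.4| = 4.158.
2 * sum of denominator = 2 * 10.9242 = 21.8484.
dQ = --6.2903 / 21.8484 = 0.2879 m^3/s.

0.2879


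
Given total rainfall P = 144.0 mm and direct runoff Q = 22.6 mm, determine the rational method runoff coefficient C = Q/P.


The runoff coefficient C = runoff depth / rainfall depth.
C = 22.6 / 144.0
  = 0.1569.

0.1569


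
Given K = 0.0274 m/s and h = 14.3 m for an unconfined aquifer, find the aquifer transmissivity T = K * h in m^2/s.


Transmissivity is defined as T = K * h.
T = 0.0274 * 14.3
  = 0.3918 m^2/s.

0.3918


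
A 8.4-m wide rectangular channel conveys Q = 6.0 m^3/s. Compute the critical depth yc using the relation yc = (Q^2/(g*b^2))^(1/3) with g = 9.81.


Using yc = (Q^2 / (g * b^2))^(1/3):
Q^2 = 6.0^2 = 36.0.
g * b^2 = 9.81 * 8.4^2 = 9.81 * 70.56 = 692.19.
Q^2 / (g*b^2) = 36.0 / 692.19 = 0.052.
yc = 0.052^(1/3) = 0.3733 m.

0.3733


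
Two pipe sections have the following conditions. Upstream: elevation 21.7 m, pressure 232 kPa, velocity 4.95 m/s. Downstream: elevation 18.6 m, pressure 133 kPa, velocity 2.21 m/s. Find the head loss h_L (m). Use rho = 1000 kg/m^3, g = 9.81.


Total head at each section: H = z + p/(rho*g) + V^2/(2g).
H1 = 21.7 + 232*1000/(1000*9.81) + 4.95^2/(2*9.81)
   = 21.7 + 23.649 + 1.2489
   = 46.598 m.
H2 = 18.6 + 133*1000/(1000*9.81) + 2.21^2/(2*9.81)
   = 18.6 + 13.558 + 0.2489
   = 32.407 m.
h_L = H1 - H2 = 46.598 - 32.407 = 14.192 m.

14.192


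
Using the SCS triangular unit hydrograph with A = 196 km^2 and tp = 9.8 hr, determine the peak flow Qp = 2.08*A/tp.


SCS formula: Qp = 2.08 * A / tp.
Qp = 2.08 * 196 / 9.8
   = 407.68 / 9.8
   = 41.6 m^3/s per cm.

41.6


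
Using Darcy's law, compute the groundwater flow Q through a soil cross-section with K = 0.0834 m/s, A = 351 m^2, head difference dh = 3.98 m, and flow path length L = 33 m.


Darcy's law: Q = K * A * i, where i = dh/L.
Hydraulic gradient i = 3.98 / 33 = 0.120606.
Q = 0.0834 * 351 * 0.120606
  = 3.5305 m^3/s.

3.5305


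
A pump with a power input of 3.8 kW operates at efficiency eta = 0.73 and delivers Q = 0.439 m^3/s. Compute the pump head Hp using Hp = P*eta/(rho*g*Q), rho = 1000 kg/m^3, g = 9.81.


Pump head formula: Hp = P * eta / (rho * g * Q).
Numerator: P * eta = 3.8 * 1000 * 0.73 = 2774.0 W.
Denominator: rho * g * Q = 1000 * 9.81 * 0.439 = 4306.59.
Hp = 2774.0 / 4306.59 = 0.64 m.

0.64


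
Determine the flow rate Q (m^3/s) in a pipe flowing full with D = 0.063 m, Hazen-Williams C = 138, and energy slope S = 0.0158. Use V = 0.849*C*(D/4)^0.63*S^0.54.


For a full circular pipe, R = D/4 = 0.063/4 = 0.0158 m.
V = 0.849 * 138 * 0.0158^0.63 * 0.0158^0.54
  = 0.849 * 138 * 0.073162 * 0.106482
  = 0.9127 m/s.
Pipe area A = pi*D^2/4 = pi*0.063^2/4 = 0.0031 m^2.
Q = A * V = 0.0031 * 0.9127 = 0.0028 m^3/s.

0.0028


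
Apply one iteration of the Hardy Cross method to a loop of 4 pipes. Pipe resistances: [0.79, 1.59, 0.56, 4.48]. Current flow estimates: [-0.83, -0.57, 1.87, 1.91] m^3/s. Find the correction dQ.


Numerator terms (r*Q*|Q|): 0.79*-0.83*|-0.83| = -0.5442; 1.59*-0.57*|-0.57| = -0.5166; 0.56*1.87*|1.87| = 1.9583; 4.48*1.91*|1.91| = 16.3435.
Sum of numerator = 17.2409.
Denominator terms (r*|Q|): 0.79*|-0.83| = 0.6557; 1.59*|-0.57| = 0.9063; 0.56*|1.87| = 1.0472; 4.48*|1.91| = 8.5568.
2 * sum of denominator = 2 * 11.166 = 22.332.
dQ = -17.2409 / 22.332 = -0.772 m^3/s.

-0.772


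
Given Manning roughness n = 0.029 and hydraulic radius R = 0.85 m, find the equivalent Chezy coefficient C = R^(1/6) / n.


The Chezy coefficient relates to Manning's n through C = R^(1/6) / n.
R^(1/6) = 0.85^(1/6) = 0.973277.
C = 0.973277 / 0.029 = 33.56 m^(1/2)/s.

33.56


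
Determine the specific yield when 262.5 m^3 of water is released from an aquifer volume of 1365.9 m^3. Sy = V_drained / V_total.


Specific yield Sy = Volume drained / Total volume.
Sy = 262.5 / 1365.9
   = 0.1922.

0.1922


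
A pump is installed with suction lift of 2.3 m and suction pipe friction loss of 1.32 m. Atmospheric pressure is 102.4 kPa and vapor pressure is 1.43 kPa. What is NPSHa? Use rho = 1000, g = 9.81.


NPSHa = p_atm/(rho*g) - z_s - hf_s - p_vap/(rho*g).
p_atm/(rho*g) = 102.4*1000 / (1000*9.81) = 10.438 m.
p_vap/(rho*g) = 1.43*1000 / (1000*9.81) = 0.146 m.
NPSHa = 10.438 - 2.3 - 1.32 - 0.146
      = 6.67 m.

6.67


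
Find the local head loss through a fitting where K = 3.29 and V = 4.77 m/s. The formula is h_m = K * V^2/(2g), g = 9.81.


Minor loss formula: h_m = K * V^2/(2g).
V^2 = 4.77^2 = 22.7529.
V^2/(2g) = 22.7529 / 19.62 = 1.1597 m.
h_m = 3.29 * 1.1597 = 3.8153 m.

3.8153


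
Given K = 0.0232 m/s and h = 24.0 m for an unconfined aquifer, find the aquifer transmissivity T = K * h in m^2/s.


Transmissivity is defined as T = K * h.
T = 0.0232 * 24.0
  = 0.5568 m^2/s.

0.5568


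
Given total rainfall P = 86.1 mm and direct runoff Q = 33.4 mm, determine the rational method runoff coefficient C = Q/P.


The runoff coefficient C = runoff depth / rainfall depth.
C = 33.4 / 86.1
  = 0.3879.

0.3879


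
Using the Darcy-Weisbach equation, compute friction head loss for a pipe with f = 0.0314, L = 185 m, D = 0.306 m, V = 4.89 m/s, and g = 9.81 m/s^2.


Darcy-Weisbach equation: h_f = f * (L/D) * V^2/(2g).
f * L/D = 0.0314 * 185/0.306 = 18.9837.
V^2/(2g) = 4.89^2 / (2*9.81) = 23.9121 / 19.62 = 1.2188 m.
h_f = 18.9837 * 1.2188 = 23.137 m.

23.137
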